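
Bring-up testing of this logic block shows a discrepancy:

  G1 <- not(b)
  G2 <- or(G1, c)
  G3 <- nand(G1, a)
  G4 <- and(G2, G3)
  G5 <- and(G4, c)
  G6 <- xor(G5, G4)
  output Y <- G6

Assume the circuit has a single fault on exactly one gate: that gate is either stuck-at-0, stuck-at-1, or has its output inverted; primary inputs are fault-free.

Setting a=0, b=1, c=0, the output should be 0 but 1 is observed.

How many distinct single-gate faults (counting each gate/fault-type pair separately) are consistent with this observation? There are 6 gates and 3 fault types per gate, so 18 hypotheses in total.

10

Fault-free: G1=0, G2=0, G3=1, G4=0, G5=0, G6=0 → 0. Observed 1.
  G1: stuck-at-1, inverted output ✓; others ✗
  G2: stuck-at-1, inverted output ✓; others ✗
  G3: none of the 3 fault types match ✗
  G4: stuck-at-1, inverted output ✓; others ✗
  G5: stuck-at-1, inverted output ✓; others ✗
  G6: stuck-at-1, inverted output ✓; others ✗
Consistent faults: {G1 stuck-at-1, G1 inverted output, G2 stuck-at-1, G2 inverted output, G4 stuck-at-1, G4 inverted output, G5 stuck-at-1, G5 inverted output, G6 stuck-at-1, G6 inverted output} — 10 in all.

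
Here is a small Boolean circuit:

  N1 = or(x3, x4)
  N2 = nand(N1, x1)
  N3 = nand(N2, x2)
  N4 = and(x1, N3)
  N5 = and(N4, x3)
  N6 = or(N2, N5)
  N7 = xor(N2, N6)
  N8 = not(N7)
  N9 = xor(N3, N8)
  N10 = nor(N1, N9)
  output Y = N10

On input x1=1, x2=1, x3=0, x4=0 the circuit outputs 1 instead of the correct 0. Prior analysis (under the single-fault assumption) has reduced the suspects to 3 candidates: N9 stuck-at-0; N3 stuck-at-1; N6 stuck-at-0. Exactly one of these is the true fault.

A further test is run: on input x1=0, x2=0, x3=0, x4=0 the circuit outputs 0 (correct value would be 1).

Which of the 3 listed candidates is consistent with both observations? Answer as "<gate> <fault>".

N6 stuck-at-0

Evaluate each candidate on input x1=0, x2=0, x3=0, x4=0:
  N9 stuck-at-0: N1=0, N2=1, N3=1, N4=0, N5=0, N6=1, N7=0, N8=1, N9=0 [stuck-at-0], N10=1 → 1 — eliminated
  N3 stuck-at-1: N1=0, N2=1, N3=1 [stuck-at-1], N4=0, N5=0, N6=1, N7=0, N8=1, N9=0, N10=1 → 1 — eliminated
  N6 stuck-at-0: N1=0, N2=1, N3=1, N4=0, N5=0, N6=0 [stuck-at-0], N7=1, N8=0, N9=1, N10=0 → 0 — matches
Only N6 stuck-at-0 reproduces the observed 0.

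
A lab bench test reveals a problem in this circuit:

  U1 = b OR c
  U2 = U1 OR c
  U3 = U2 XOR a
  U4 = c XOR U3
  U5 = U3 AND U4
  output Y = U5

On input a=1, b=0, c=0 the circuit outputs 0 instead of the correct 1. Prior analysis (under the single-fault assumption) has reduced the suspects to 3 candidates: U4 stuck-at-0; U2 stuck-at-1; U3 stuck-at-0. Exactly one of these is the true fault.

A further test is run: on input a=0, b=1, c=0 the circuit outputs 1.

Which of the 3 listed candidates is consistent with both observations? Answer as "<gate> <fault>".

Evaluate each candidate on input a=0, b=1, c=0:
  U4 stuck-at-0: U1=1, U2=1, U3=1, U4=0 [stuck-at-0], U5=0 → 0 — eliminated
  U2 stuck-at-1: U1=1, U2=1 [stuck-at-1], U3=1, U4=1, U5=1 → 1 — matches
  U3 stuck-at-0: U1=1, U2=1, U3=0 [stuck-at-0], U4=0, U5=0 → 0 — eliminated
Only U2 stuck-at-1 reproduces the observed 1.

U2 stuck-at-1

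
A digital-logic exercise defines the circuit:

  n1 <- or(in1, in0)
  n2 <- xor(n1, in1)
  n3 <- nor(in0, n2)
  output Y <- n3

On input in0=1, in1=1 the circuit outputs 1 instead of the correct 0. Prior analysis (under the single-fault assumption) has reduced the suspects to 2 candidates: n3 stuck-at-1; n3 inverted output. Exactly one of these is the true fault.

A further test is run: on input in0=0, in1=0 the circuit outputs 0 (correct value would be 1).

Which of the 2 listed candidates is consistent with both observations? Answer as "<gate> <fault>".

Evaluate each candidate on input in0=0, in1=0:
  n3 stuck-at-1: n1=0, n2=0, n3=1 [stuck-at-1] → 1 — eliminated
  n3 inverted output: n1=0, n2=0, n3=0 [inverted output] → 0 — matches
Only n3 inverted output reproduces the observed 0.

n3 inverted output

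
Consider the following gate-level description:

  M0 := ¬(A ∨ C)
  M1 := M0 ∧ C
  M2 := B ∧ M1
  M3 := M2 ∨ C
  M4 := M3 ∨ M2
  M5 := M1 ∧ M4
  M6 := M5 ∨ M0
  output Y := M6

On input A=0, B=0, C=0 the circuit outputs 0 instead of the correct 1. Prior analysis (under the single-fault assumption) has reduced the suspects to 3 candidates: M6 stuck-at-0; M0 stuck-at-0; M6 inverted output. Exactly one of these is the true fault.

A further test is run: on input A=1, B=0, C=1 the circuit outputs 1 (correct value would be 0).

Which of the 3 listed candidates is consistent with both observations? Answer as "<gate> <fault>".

Evaluate each candidate on input A=1, B=0, C=1:
  M6 stuck-at-0: M0=0, M1=0, M2=0, M3=1, M4=1, M5=0, M6=0 [stuck-at-0] → 0 — eliminated
  M0 stuck-at-0: M0=0 [stuck-at-0], M1=0, M2=0, M3=1, M4=1, M5=0, M6=0 → 0 — eliminated
  M6 inverted output: M0=0, M1=0, M2=0, M3=1, M4=1, M5=0, M6=1 [inverted output] → 1 — matches
Only M6 inverted output reproduces the observed 1.

M6 inverted output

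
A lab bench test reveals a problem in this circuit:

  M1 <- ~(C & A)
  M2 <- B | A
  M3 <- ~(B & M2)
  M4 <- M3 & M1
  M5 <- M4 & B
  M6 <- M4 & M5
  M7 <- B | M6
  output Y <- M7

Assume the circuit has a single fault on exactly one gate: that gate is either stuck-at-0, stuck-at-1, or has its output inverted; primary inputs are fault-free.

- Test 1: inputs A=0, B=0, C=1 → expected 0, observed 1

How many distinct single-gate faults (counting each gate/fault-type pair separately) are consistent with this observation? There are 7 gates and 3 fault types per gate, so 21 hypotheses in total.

Fault-free: M1=1, M2=0, M3=1, M4=1, M5=0, M6=0, M7=0 → 0. Observed 1.
  M1: none of the 3 fault types match ✗
  M2: none of the 3 fault types match ✗
  M3: none of the 3 fault types match ✗
  M4: none of the 3 fault types match ✗
  M5: stuck-at-1, inverted output ✓; others ✗
  M6: stuck-at-1, inverted output ✓; others ✗
  M7: stuck-at-1, inverted output ✓; others ✗
Consistent faults: {M5 stuck-at-1, M5 inverted output, M6 stuck-at-1, M6 inverted output, M7 stuck-at-1, M7 inverted output} — 6 in all.

6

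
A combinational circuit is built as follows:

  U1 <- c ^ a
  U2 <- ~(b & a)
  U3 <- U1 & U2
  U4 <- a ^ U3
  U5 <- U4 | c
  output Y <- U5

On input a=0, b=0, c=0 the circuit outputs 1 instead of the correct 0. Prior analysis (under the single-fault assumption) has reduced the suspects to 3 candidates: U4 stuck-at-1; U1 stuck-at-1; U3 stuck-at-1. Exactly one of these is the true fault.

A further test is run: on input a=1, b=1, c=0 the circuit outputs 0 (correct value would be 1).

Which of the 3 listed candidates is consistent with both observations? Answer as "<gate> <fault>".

Evaluate each candidate on input a=1, b=1, c=0:
  U4 stuck-at-1: U1=1, U2=0, U3=0, U4=1 [stuck-at-1], U5=1 → 1 — eliminated
  U1 stuck-at-1: U1=1 [stuck-at-1], U2=0, U3=0, U4=1, U5=1 → 1 — eliminated
  U3 stuck-at-1: U1=1, U2=0, U3=1 [stuck-at-1], U4=0, U5=0 → 0 — matches
Only U3 stuck-at-1 reproduces the observed 0.

U3 stuck-at-1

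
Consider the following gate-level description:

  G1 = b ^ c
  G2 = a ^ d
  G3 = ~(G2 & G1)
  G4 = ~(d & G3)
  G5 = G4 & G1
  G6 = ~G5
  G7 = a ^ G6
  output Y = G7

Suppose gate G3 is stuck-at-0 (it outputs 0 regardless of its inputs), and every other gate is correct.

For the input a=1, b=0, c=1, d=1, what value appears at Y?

1

Propagate with G3 forced: G1=1, G2=0, G3=0 [stuck-at-0], G4=1, G5=1, G6=0, G7=1.
So Y = 1. (Without the fault it would be 0.)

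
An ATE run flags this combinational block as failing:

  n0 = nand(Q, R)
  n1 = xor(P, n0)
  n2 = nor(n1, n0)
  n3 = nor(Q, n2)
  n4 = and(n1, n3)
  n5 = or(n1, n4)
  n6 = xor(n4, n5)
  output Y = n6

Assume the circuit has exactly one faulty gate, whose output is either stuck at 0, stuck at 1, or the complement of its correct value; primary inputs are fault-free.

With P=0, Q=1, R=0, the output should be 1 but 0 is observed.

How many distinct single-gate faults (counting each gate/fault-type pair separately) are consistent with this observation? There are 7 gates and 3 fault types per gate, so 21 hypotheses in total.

Fault-free: n0=1, n1=1, n2=0, n3=0, n4=0, n5=1, n6=1 → 1. Observed 0.
  n0: stuck-at-0, inverted output ✓; others ✗
  n1: stuck-at-0, inverted output ✓; others ✗
  n2: none of the 3 fault types match ✗
  n3: stuck-at-1, inverted output ✓; others ✗
  n4: stuck-at-1, inverted output ✓; others ✗
  n5: stuck-at-0, inverted output ✓; others ✗
  n6: stuck-at-0, inverted output ✓; others ✗
Consistent faults: {n0 stuck-at-0, n0 inverted output, n1 stuck-at-0, n1 inverted output, n3 stuck-at-1, n3 inverted output, n4 stuck-at-1, n4 inverted output, n5 stuck-at-0, n5 inverted output, n6 stuck-at-0, n6 inverted output} — 12 in all.

12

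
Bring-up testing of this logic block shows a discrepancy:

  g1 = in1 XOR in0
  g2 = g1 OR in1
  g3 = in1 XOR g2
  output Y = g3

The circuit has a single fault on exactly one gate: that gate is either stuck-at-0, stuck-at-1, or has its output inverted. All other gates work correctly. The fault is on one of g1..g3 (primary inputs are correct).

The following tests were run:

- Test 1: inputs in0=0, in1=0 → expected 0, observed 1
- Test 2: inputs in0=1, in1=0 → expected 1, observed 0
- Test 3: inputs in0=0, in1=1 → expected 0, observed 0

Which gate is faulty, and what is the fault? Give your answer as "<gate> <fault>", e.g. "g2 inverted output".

Fault-free values for test 1 (in0=0, in1=0): g1=0, g2=0, g3=0, giving Y=0. Observed 1.
Test 1: faults giving observed 1 are {g1 stuck-at-1, g1 inverted output, g2 stuck-at-1, g2 inverted output, g3 stuck-at-1, g3 inverted output}.
Test 2 (in0=1, in1=0): fault-free g1=1, g2=1, g3=1 → 1; observed 0. Eliminates g1 stuck-at-1, g2 stuck-at-1, g3 stuck-at-1.
Test 3 (in0=0, in1=1): fault-free g1=1, g2=1, g3=0 → 0; observed 0. Eliminates g2 inverted output, g3 inverted output.
Only g1 inverted output is consistent with every test.

g1 inverted output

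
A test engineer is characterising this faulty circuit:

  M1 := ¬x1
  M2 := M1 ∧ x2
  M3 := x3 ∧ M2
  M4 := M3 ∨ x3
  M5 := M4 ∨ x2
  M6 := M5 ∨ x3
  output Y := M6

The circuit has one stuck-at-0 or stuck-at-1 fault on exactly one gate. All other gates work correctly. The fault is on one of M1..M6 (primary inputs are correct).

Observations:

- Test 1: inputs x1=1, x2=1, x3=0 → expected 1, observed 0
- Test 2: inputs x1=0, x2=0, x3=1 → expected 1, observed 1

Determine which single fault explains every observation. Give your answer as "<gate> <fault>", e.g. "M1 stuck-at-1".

Fault-free values for test 1 (x1=1, x2=1, x3=0): M1=0, M2=0, M3=0, M4=0, M5=1, M6=1, giving Y=1. Observed 0.
Test 1: faults giving observed 0 are {M5 stuck-at-0, M6 stuck-at-0}.
Test 2 (x1=0, x2=0, x3=1): fault-free M1=1, M2=0, M3=0, M4=1, M5=1, M6=1 → 1; observed 1. Eliminates M6 stuck-at-0.
Only M5 stuck-at-0 is consistent with every test.

M5 stuck-at-0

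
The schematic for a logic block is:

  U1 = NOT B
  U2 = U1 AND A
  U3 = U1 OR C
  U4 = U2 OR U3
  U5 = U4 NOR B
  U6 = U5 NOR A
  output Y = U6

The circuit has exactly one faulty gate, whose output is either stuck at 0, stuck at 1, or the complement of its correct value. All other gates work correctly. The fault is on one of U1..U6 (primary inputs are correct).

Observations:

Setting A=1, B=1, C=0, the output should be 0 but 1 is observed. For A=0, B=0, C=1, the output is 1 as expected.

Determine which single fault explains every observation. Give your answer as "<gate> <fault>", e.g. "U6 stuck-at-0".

Fault-free values for test 1 (A=1, B=1, C=0): U1=0, U2=0, U3=0, U4=0, U5=0, U6=0, giving Y=0. Observed 1.
Test 1: faults giving observed 1 are {U6 stuck-at-1, U6 inverted output}.
Test 2 (A=0, B=0, C=1): fault-free U1=1, U2=0, U3=1, U4=1, U5=0, U6=1 → 1; observed 1. Eliminates U6 inverted output.
Only U6 stuck-at-1 is consistent with every test.

U6 stuck-at-1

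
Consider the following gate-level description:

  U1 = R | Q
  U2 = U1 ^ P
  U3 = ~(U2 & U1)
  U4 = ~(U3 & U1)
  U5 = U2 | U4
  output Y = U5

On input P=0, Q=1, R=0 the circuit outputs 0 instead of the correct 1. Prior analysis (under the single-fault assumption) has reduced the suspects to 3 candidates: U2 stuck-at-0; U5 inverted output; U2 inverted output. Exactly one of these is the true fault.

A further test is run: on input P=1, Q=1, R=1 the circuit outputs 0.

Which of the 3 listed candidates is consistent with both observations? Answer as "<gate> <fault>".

Evaluate each candidate on input P=1, Q=1, R=1:
  U2 stuck-at-0: U1=1, U2=0 [stuck-at-0], U3=1, U4=0, U5=0 → 0 — matches
  U5 inverted output: U1=1, U2=0, U3=1, U4=0, U5=1 [inverted output] → 1 — eliminated
  U2 inverted output: U1=1, U2=1 [inverted output], U3=0, U4=1, U5=1 → 1 — eliminated
Only U2 stuck-at-0 reproduces the observed 0.

U2 stuck-at-0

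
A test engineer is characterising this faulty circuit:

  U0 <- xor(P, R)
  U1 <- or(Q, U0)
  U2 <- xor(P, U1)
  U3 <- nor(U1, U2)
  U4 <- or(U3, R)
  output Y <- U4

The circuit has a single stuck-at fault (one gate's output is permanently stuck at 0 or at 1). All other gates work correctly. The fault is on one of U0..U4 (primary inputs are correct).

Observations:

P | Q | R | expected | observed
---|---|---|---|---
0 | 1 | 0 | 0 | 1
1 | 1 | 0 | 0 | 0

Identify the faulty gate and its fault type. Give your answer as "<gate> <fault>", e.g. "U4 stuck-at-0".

Fault-free values for test 1 (P=0, Q=1, R=0): U0=0, U1=1, U2=1, U3=0, U4=0, giving Y=0. Observed 1.
Test 1: faults giving observed 1 are {U1 stuck-at-0, U3 stuck-at-1, U4 stuck-at-1}.
Test 2 (P=1, Q=1, R=0): fault-free U0=1, U1=1, U2=0, U3=0, U4=0 → 0; observed 0. Eliminates U3 stuck-at-1, U4 stuck-at-1.
Only U1 stuck-at-0 is consistent with every test.

U1 stuck-at-0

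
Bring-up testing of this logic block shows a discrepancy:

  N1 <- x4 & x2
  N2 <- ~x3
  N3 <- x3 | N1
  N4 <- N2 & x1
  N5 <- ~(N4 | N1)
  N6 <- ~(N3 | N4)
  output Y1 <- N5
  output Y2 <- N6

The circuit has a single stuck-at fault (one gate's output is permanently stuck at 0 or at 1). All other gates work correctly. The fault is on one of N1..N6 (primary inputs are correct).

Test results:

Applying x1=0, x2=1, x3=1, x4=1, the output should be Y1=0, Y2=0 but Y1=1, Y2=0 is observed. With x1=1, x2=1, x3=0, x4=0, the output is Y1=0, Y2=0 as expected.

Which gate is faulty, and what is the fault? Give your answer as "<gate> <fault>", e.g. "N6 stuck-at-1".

Fault-free values for test 1 (x1=0, x2=1, x3=1, x4=1): N1=1, N2=0, N3=1, N4=0, N5=0, N6=0, giving Y1=0, Y2=0. Observed Y1=1, Y2=0.
Test 1: faults giving observed Y1=1, Y2=0 are {N1 stuck-at-0, N5 stuck-at-1}.
Test 2 (x1=1, x2=1, x3=0, x4=0): fault-free N1=0, N2=1, N3=0, N4=1, N5=0, N6=0 → Y1=0, Y2=0; observed Y1=0, Y2=0. Eliminates N5 stuck-at-1.
Only N1 stuck-at-0 is consistent with every test.

N1 stuck-at-0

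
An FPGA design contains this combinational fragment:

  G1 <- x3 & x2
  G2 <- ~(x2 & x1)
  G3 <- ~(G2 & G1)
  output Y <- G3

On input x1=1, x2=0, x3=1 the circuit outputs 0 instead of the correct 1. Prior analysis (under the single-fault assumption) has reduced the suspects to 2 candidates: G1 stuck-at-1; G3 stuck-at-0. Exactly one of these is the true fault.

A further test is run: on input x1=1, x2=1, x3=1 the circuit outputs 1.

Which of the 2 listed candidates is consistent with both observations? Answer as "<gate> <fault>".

Evaluate each candidate on input x1=1, x2=1, x3=1:
  G1 stuck-at-1: G1=1 [stuck-at-1], G2=0, G3=1 → 1 — matches
  G3 stuck-at-0: G1=1, G2=0, G3=0 [stuck-at-0] → 0 — eliminated
Only G1 stuck-at-1 reproduces the observed 1.

G1 stuck-at-1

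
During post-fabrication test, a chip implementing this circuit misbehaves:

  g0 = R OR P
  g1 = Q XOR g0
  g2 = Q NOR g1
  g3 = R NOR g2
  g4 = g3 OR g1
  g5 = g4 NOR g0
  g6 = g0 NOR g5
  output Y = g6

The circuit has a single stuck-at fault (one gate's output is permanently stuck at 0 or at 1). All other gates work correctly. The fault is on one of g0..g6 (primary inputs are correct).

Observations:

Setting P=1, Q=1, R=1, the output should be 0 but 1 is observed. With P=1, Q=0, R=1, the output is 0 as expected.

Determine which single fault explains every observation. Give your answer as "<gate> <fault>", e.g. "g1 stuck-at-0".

g0 stuck-at-0

Fault-free values for test 1 (P=1, Q=1, R=1): g0=1, g1=0, g2=0, g3=0, g4=0, g5=0, g6=0, giving Y=0. Observed 1.
Test 1: faults giving observed 1 are {g0 stuck-at-0, g6 stuck-at-1}.
Test 2 (P=1, Q=0, R=1): fault-free g0=1, g1=1, g2=0, g3=0, g4=1, g5=0, g6=0 → 0; observed 0. Eliminates g6 stuck-at-1.
Only g0 stuck-at-0 is consistent with every test.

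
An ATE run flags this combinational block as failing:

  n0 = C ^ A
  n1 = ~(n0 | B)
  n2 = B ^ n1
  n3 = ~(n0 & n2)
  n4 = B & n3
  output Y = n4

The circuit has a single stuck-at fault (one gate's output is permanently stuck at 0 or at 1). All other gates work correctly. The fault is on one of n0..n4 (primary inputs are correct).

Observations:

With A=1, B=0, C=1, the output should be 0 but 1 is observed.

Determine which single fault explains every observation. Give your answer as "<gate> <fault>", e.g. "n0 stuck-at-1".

Fault-free values for test 1 (A=1, B=0, C=1): n0=0, n1=1, n2=1, n3=1, n4=0, giving Y=0. Observed 1.
Test 1: faults giving observed 1 are {n4 stuck-at-1}.
Only n4 stuck-at-1 is consistent with every test.

n4 stuck-at-1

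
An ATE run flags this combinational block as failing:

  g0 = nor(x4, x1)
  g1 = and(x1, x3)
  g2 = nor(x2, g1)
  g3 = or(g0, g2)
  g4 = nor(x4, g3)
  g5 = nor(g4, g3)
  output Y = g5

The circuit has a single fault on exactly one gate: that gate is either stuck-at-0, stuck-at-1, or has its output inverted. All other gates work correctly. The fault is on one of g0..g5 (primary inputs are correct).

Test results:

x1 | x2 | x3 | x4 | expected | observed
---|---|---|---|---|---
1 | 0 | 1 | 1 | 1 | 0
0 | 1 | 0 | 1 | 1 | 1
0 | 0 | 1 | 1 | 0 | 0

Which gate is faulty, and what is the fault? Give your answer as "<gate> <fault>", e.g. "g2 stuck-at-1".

g1 stuck-at-0

Fault-free values for test 1 (x1=1, x2=0, x3=1, x4=1): g0=0, g1=1, g2=0, g3=0, g4=0, g5=1, giving Y=1. Observed 0.
Test 1: faults giving observed 0 are {g0 stuck-at-1, g0 inverted output, g1 stuck-at-0, g1 inverted output, g2 stuck-at-1, g2 inverted output, g3 stuck-at-1, g3 inverted output, g4 stuck-at-1, g4 inverted output, g5 stuck-at-0, g5 inverted output}.
Test 2 (x1=0, x2=1, x3=0, x4=1): fault-free g0=0, g1=0, g2=0, g3=0, g4=0, g5=1 → 1; observed 1. Eliminates g0 stuck-at-1, g0 inverted output, g2 stuck-at-1, g2 inverted output, g3 stuck-at-1, g3 inverted output, g4 stuck-at-1, g4 inverted output, g5 stuck-at-0, g5 inverted output.
Test 3 (x1=0, x2=0, x3=1, x4=1): fault-free g0=0, g1=0, g2=1, g3=1, g4=0, g5=0 → 0; observed 0. Eliminates g1 inverted output.
Only g1 stuck-at-0 is consistent with every test.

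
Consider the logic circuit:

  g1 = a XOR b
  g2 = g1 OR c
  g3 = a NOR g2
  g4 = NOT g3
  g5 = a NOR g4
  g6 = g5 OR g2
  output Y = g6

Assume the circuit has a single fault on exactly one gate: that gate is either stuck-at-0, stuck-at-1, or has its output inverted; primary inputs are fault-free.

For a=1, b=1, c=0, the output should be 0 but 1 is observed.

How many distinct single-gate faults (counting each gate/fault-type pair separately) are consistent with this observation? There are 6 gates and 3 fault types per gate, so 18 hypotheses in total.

Fault-free: g1=0, g2=0, g3=0, g4=1, g5=0, g6=0 → 0. Observed 1.
  g1: stuck-at-1, inverted output ✓; others ✗
  g2: stuck-at-1, inverted output ✓; others ✗
  g3: none of the 3 fault types match ✗
  g4: none of the 3 fault types match ✗
  g5: stuck-at-1, inverted output ✓; others ✗
  g6: stuck-at-1, inverted output ✓; others ✗
Consistent faults: {g1 stuck-at-1, g1 inverted output, g2 stuck-at-1, g2 inverted output, g5 stuck-at-1, g5 inverted output, g6 stuck-at-1, g6 inverted output} — 8 in all.

8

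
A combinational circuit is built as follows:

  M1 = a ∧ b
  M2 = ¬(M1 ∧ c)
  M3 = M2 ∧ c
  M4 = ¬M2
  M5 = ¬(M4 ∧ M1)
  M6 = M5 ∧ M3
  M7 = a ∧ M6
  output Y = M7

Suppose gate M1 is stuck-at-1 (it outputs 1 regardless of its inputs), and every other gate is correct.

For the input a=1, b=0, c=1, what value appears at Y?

Propagate with M1 forced: M1=1 [stuck-at-1], M2=0, M3=0, M4=1, M5=0, M6=0, M7=0.
So Y = 0. (Without the fault it would be 1.)

0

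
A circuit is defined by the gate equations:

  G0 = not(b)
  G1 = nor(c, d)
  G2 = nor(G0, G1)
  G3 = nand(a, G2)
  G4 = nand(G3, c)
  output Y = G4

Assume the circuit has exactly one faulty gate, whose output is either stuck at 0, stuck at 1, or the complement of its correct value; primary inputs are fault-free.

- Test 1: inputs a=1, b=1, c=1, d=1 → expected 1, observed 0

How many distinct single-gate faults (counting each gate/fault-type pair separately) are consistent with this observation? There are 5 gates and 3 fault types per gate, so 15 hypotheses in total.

Fault-free: G0=0, G1=0, G2=1, G3=0, G4=1 → 1. Observed 0.
  G0: stuck-at-1, inverted output ✓; others ✗
  G1: stuck-at-1, inverted output ✓; others ✗
  G2: stuck-at-0, inverted output ✓; others ✗
  G3: stuck-at-1, inverted output ✓; others ✗
  G4: stuck-at-0, inverted output ✓; others ✗
Consistent faults: {G0 stuck-at-1, G0 inverted output, G1 stuck-at-1, G1 inverted output, G2 stuck-at-0, G2 inverted output, G3 stuck-at-1, G3 inverted output, G4 stuck-at-0, G4 inverted output} — 10 in all.

10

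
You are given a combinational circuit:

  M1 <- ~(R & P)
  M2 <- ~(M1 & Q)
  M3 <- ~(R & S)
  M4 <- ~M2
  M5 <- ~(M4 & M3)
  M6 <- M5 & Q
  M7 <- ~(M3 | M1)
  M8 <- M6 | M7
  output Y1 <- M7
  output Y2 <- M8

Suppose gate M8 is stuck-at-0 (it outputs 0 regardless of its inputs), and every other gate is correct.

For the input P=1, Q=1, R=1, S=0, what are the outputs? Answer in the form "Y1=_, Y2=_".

Propagate with M8 forced: M1=0, M2=1, M3=1, M4=0, M5=1, M6=1, M7=0, M8=0 [stuck-at-0].
So the outputs are Y1=0, Y2=0. (Without the fault they would be Y1=0, Y2=1.)

Y1=0, Y2=0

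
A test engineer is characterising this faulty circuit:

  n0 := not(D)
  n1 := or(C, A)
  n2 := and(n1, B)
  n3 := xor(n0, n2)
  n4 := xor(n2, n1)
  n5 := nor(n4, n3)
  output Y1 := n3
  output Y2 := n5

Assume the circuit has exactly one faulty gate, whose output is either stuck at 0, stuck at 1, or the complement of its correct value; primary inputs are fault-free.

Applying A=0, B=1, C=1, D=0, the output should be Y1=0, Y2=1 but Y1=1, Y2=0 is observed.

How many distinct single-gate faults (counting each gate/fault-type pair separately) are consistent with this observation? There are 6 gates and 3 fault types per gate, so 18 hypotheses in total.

8

Fault-free: n0=1, n1=1, n2=1, n3=0, n4=0, n5=1 → Y1=0, Y2=1. Observed Y1=1, Y2=0.
  n0: stuck-at-0, inverted output ✓; others ✗
  n1: stuck-at-0, inverted output ✓; others ✗
  n2: stuck-at-0, inverted output ✓; others ✗
  n3: stuck-at-1, inverted output ✓; others ✗
  n4: none of the 3 fault types match ✗
  n5: none of the 3 fault types match ✗
Consistent faults: {n0 stuck-at-0, n0 inverted output, n1 stuck-at-0, n1 inverted output, n2 stuck-at-0, n2 inverted output, n3 stuck-at-1, n3 inverted output} — 8 in all.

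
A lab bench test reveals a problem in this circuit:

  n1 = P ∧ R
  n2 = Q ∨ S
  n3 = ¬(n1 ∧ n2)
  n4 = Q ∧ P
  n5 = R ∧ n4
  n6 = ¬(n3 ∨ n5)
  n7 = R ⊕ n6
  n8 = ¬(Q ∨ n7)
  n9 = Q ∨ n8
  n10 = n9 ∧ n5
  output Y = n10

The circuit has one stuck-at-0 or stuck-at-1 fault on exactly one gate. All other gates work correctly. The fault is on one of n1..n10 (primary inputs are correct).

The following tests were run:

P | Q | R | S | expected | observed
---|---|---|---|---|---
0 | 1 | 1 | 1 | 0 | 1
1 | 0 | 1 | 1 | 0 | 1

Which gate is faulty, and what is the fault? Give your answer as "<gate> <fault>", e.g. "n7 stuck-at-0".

Fault-free values for test 1 (P=0, Q=1, R=1, S=1): n1=0, n2=1, n3=1, n4=0, n5=0, n6=0, n7=1, n8=0, n9=1, n10=0, giving Y=0. Observed 1.
Test 1: faults giving observed 1 are {n4 stuck-at-1, n5 stuck-at-1, n10 stuck-at-1}.
Test 2 (P=1, Q=0, R=1, S=1): fault-free n1=1, n2=1, n3=0, n4=0, n5=0, n6=1, n7=0, n8=1, n9=1, n10=0 → 0; observed 1. Eliminates n4 stuck-at-1, n5 stuck-at-1.
Only n10 stuck-at-1 is consistent with every test.

n10 stuck-at-1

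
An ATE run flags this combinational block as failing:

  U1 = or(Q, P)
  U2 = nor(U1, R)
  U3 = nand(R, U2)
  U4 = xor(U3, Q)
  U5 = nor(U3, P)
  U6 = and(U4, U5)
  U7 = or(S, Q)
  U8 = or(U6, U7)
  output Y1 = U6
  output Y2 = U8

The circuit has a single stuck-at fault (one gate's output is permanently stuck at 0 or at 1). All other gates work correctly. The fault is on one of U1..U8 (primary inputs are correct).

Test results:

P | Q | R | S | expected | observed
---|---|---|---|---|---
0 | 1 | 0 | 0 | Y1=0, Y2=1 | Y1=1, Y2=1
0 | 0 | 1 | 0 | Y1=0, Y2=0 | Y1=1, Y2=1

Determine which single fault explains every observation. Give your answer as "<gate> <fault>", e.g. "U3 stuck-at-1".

Fault-free values for test 1 (P=0, Q=1, R=0, S=0): U1=1, U2=0, U3=1, U4=0, U5=0, U6=0, U7=1, U8=1, giving Y1=0, Y2=1. Observed Y1=1, Y2=1.
Test 1: faults giving observed Y1=1, Y2=1 are {U3 stuck-at-0, U6 stuck-at-1}.
Test 2 (P=0, Q=0, R=1, S=0): fault-free U1=0, U2=0, U3=1, U4=1, U5=0, U6=0, U7=0, U8=0 → Y1=0, Y2=0; observed Y1=1, Y2=1. Eliminates U3 stuck-at-0.
Only U6 stuck-at-1 is consistent with every test.

U6 stuck-at-1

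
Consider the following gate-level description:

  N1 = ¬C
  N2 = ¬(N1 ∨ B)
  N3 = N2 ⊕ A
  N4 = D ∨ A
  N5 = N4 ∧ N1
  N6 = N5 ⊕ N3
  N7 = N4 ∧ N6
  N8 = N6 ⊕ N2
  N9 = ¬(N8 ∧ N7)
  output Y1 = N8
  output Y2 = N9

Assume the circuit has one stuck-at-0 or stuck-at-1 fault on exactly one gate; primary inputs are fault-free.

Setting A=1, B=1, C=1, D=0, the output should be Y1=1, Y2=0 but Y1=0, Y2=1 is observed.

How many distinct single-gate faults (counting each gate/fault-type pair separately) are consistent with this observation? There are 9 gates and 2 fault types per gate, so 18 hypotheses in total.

5

Fault-free: N1=0, N2=0, N3=1, N4=1, N5=0, N6=1, N7=1, N8=1, N9=0 → Y1=1, Y2=0. Observed Y1=0, Y2=1.
  N1: stuck-at-1 ✓; others ✗
  N2: none of the 2 fault types match ✗
  N3: stuck-at-0 ✓; others ✗
  N4: none of the 2 fault types match ✗
  N5: stuck-at-1 ✓; others ✗
  N6: stuck-at-0 ✓; others ✗
  N7: none of the 2 fault types match ✗
  N8: stuck-at-0 ✓; others ✗
  N9: none of the 2 fault types match ✗
Consistent faults: {N1 stuck-at-1, N3 stuck-at-0, N5 stuck-at-1, N6 stuck-at-0, N8 stuck-at-0} — 5 in all.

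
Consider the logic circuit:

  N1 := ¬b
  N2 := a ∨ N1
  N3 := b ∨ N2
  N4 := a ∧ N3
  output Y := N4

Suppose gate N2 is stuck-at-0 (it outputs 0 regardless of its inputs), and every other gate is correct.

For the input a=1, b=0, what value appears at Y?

Propagate with N2 forced: N1=1, N2=0 [stuck-at-0], N3=0, N4=0.
So Y = 0. (Without the fault it would be 1.)

0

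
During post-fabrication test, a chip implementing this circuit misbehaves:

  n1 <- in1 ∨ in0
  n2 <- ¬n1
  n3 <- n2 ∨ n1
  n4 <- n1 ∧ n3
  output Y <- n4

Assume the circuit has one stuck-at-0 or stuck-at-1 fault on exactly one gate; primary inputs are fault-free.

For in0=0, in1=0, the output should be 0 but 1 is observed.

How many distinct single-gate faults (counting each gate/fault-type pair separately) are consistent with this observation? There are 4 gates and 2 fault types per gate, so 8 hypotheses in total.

Fault-free: n1=0, n2=1, n3=1, n4=0 → 0. Observed 1.
  n1 stuck-at-0: output 0 ✗
  n1 stuck-at-1: output 1 ✓
  n2 stuck-at-0: output 0 ✗
  n2 stuck-at-1: output 0 ✗
  n3 stuck-at-0: output 0 ✗
  n3 stuck-at-1: output 0 ✗
  n4 stuck-at-0: output 0 ✗
  n4 stuck-at-1: output 1 ✓
Consistent faults: {n1 stuck-at-1, n4 stuck-at-1} — 2 in all.

2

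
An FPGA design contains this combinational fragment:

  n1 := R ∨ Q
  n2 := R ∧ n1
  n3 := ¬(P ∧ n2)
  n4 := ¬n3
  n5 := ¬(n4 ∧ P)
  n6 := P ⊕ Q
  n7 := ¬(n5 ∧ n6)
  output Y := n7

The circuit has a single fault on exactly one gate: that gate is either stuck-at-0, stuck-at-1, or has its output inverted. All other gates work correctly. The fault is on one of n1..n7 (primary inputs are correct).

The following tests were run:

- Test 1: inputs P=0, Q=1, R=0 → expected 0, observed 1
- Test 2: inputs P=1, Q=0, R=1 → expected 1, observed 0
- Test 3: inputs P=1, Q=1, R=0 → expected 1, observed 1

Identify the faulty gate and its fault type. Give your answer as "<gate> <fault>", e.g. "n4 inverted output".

n5 inverted output

Fault-free values for test 1 (P=0, Q=1, R=0): n1=1, n2=0, n3=1, n4=0, n5=1, n6=1, n7=0, giving Y=0. Observed 1.
Test 1: faults giving observed 1 are {n5 stuck-at-0, n5 inverted output, n6 stuck-at-0, n6 inverted output, n7 stuck-at-1, n7 inverted output}.
Test 2 (P=1, Q=0, R=1): fault-free n1=1, n2=1, n3=0, n4=1, n5=0, n6=1, n7=1 → 1; observed 0. Eliminates n5 stuck-at-0, n6 stuck-at-0, n6 inverted output, n7 stuck-at-1.
Test 3 (P=1, Q=1, R=0): fault-free n1=1, n2=0, n3=1, n4=0, n5=1, n6=0, n7=1 → 1; observed 1. Eliminates n7 inverted output.
Only n5 inverted output is consistent with every test.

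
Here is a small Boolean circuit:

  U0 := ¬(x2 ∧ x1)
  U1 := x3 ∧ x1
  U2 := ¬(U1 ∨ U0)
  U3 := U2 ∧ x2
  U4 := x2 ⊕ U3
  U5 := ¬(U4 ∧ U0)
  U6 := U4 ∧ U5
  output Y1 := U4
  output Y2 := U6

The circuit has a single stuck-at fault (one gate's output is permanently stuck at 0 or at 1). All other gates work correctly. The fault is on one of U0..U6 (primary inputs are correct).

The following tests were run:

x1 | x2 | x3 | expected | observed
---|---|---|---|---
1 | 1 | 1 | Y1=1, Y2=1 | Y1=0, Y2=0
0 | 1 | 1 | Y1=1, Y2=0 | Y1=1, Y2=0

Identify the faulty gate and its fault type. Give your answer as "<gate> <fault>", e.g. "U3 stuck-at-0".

Fault-free values for test 1 (x1=1, x2=1, x3=1): U0=0, U1=1, U2=0, U3=0, U4=1, U5=1, U6=1, giving Y1=1, Y2=1. Observed Y1=0, Y2=0.
Test 1: faults giving observed Y1=0, Y2=0 are {U1 stuck-at-0, U2 stuck-at-1, U3 stuck-at-1, U4 stuck-at-0}.
Test 2 (x1=0, x2=1, x3=1): fault-free U0=1, U1=0, U2=0, U3=0, U4=1, U5=0, U6=0 → Y1=1, Y2=0; observed Y1=1, Y2=0. Eliminates U2 stuck-at-1, U3 stuck-at-1, U4 stuck-at-0.
Only U1 stuck-at-0 is consistent with every test.

U1 stuck-at-0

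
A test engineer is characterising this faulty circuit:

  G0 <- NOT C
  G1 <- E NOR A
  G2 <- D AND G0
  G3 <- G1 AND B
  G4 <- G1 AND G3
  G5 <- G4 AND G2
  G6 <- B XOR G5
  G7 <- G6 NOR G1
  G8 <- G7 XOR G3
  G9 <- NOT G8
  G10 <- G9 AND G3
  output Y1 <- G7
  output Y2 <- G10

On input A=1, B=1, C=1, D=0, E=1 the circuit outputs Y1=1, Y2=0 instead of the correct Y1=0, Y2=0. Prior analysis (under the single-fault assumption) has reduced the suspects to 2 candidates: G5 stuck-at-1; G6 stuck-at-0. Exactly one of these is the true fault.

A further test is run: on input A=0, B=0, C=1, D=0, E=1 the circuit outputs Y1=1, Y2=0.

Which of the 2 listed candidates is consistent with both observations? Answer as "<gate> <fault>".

G6 stuck-at-0

Evaluate each candidate on input A=0, B=0, C=1, D=0, E=1:
  G5 stuck-at-1: G0=0, G1=0, G2=0, G3=0, G4=0, G5=1 [stuck-at-1], G6=1, G7=0, G8=0, G9=1, G10=0 → Y1=0, Y2=0 — eliminated
  G6 stuck-at-0: G0=0, G1=0, G2=0, G3=0, G4=0, G5=0, G6=0 [stuck-at-0], G7=1, G8=1, G9=0, G10=0 → Y1=1, Y2=0 — matches
Only G6 stuck-at-0 reproduces the observed Y1=1, Y2=0.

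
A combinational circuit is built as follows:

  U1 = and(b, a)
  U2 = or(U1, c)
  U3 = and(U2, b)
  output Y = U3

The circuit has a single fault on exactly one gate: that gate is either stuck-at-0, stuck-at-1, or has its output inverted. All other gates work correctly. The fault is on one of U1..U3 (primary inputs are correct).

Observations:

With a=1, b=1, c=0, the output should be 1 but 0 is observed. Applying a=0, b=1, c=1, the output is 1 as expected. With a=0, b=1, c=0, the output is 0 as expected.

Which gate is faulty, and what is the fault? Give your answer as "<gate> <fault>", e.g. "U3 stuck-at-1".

U1 stuck-at-0

Fault-free values for test 1 (a=1, b=1, c=0): U1=1, U2=1, U3=1, giving Y=1. Observed 0.
Test 1: faults giving observed 0 are {U1 stuck-at-0, U1 inverted output, U2 stuck-at-0, U2 inverted output, U3 stuck-at-0, U3 inverted output}.
Test 2 (a=0, b=1, c=1): fault-free U1=0, U2=1, U3=1 → 1; observed 1. Eliminates U2 stuck-at-0, U2 inverted output, U3 stuck-at-0, U3 inverted output.
Test 3 (a=0, b=1, c=0): fault-free U1=0, U2=0, U3=0 → 0; observed 0. Eliminates U1 inverted output.
Only U1 stuck-at-0 is consistent with every test.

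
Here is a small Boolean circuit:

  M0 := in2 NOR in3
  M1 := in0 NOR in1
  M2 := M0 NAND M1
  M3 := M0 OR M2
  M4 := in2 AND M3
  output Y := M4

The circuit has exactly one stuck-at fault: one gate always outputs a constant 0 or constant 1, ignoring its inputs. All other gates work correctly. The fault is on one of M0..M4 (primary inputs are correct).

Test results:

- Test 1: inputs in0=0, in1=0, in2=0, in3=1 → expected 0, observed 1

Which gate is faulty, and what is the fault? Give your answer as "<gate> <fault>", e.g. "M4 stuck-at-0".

Fault-free values for test 1 (in0=0, in1=0, in2=0, in3=1): M0=0, M1=1, M2=1, M3=1, M4=0, giving Y=0. Observed 1.
Test 1: faults giving observed 1 are {M4 stuck-at-1}.
Only M4 stuck-at-1 is consistent with every test.

M4 stuck-at-1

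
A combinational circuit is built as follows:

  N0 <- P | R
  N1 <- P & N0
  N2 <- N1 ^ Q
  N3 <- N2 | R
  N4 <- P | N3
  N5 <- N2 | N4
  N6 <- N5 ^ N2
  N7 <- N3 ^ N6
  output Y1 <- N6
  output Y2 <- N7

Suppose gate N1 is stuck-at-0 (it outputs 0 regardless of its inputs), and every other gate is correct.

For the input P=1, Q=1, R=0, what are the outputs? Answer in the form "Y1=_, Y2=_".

Y1=0, Y2=1

Propagate with N1 forced: N0=1, N1=0 [stuck-at-0], N2=1, N3=1, N4=1, N5=1, N6=0, N7=1.
So the outputs are Y1=0, Y2=1. (Without the fault they would be Y1=1, Y2=1.)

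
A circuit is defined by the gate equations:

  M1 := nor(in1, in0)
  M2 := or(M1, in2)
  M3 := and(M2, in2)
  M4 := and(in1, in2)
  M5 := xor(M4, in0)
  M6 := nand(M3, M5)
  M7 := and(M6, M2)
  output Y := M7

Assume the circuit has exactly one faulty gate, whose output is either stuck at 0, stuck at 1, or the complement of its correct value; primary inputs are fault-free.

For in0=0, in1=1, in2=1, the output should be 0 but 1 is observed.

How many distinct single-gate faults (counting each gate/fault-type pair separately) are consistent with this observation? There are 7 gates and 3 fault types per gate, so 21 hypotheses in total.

10

Fault-free: M1=0, M2=1, M3=1, M4=1, M5=1, M6=0, M7=0 → 0. Observed 1.
  M1: none of the 3 fault types match ✗
  M2: none of the 3 fault types match ✗
  M3: stuck-at-0, inverted output ✓; others ✗
  M4: stuck-at-0, inverted output ✓; others ✗
  M5: stuck-at-0, inverted output ✓; others ✗
  M6: stuck-at-1, inverted output ✓; others ✗
  M7: stuck-at-1, inverted output ✓; others ✗
Consistent faults: {M3 stuck-at-0, M3 inverted output, M4 stuck-at-0, M4 inverted output, M5 stuck-at-0, M5 inverted output, M6 stuck-at-1, M6 inverted output, M7 stuck-at-1, M7 inverted output} — 10 in all.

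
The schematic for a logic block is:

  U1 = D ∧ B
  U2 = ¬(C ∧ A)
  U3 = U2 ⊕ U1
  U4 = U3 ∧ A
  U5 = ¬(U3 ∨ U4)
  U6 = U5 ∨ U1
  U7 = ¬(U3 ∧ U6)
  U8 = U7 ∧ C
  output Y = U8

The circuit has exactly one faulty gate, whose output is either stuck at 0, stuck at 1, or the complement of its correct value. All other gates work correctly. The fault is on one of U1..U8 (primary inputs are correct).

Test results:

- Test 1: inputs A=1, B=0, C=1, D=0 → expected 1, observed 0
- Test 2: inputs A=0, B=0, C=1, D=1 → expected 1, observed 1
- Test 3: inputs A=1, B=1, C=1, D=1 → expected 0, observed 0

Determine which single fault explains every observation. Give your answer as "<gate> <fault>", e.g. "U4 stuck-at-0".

U1 stuck-at-1

Fault-free values for test 1 (A=1, B=0, C=1, D=0): U1=0, U2=0, U3=0, U4=0, U5=1, U6=1, U7=1, U8=1, giving Y=1. Observed 0.
Test 1: faults giving observed 0 are {U1 stuck-at-1, U1 inverted output, U7 stuck-at-0, U7 inverted output, U8 stuck-at-0, U8 inverted output}.
Test 2 (A=0, B=0, C=1, D=1): fault-free U1=0, U2=1, U3=1, U4=0, U5=0, U6=0, U7=1, U8=1 → 1; observed 1. Eliminates U7 stuck-at-0, U7 inverted output, U8 stuck-at-0, U8 inverted output.
Test 3 (A=1, B=1, C=1, D=1): fault-free U1=1, U2=0, U3=1, U4=1, U5=0, U6=1, U7=0, U8=0 → 0; observed 0. Eliminates U1 inverted output.
Only U1 stuck-at-1 is consistent with every test.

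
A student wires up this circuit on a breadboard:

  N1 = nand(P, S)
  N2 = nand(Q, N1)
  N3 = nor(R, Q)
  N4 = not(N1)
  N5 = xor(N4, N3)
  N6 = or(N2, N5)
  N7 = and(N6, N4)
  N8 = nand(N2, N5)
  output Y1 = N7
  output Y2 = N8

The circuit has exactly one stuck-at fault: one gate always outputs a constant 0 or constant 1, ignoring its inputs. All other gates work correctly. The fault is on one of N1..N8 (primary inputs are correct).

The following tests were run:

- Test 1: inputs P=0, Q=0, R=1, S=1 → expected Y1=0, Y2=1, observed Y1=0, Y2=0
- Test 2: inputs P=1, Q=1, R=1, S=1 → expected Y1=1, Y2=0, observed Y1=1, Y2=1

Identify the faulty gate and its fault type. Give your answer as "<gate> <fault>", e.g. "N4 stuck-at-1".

N3 stuck-at-1

Fault-free values for test 1 (P=0, Q=0, R=1, S=1): N1=1, N2=1, N3=0, N4=0, N5=0, N6=1, N7=0, N8=1, giving Y1=0, Y2=1. Observed Y1=0, Y2=0.
Test 1: faults giving observed Y1=0, Y2=0 are {N3 stuck-at-1, N5 stuck-at-1, N8 stuck-at-0}.
Test 2 (P=1, Q=1, R=1, S=1): fault-free N1=0, N2=1, N3=0, N4=1, N5=1, N6=1, N7=1, N8=0 → Y1=1, Y2=0; observed Y1=1, Y2=1. Eliminates N5 stuck-at-1, N8 stuck-at-0.
Only N3 stuck-at-1 is consistent with every test.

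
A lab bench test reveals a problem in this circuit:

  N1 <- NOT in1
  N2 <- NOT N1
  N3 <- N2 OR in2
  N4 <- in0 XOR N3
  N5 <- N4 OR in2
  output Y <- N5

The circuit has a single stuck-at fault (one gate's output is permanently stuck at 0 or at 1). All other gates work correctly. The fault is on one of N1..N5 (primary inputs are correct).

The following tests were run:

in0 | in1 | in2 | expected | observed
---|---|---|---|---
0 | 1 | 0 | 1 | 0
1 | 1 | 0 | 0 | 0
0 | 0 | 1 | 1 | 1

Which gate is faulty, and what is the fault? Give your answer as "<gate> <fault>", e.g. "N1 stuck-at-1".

N4 stuck-at-0

Fault-free values for test 1 (in0=0, in1=1, in2=0): N1=0, N2=1, N3=1, N4=1, N5=1, giving Y=1. Observed 0.
Test 1: faults giving observed 0 are {N1 stuck-at-1, N2 stuck-at-0, N3 stuck-at-0, N4 stuck-at-0, N5 stuck-at-0}.
Test 2 (in0=1, in1=1, in2=0): fault-free N1=0, N2=1, N3=1, N4=0, N5=0 → 0; observed 0. Eliminates N1 stuck-at-1, N2 stuck-at-0, N3 stuck-at-0.
Test 3 (in0=0, in1=0, in2=1): fault-free N1=1, N2=0, N3=1, N4=1, N5=1 → 1; observed 1. Eliminates N5 stuck-at-0.
Only N4 stuck-at-0 is consistent with every test.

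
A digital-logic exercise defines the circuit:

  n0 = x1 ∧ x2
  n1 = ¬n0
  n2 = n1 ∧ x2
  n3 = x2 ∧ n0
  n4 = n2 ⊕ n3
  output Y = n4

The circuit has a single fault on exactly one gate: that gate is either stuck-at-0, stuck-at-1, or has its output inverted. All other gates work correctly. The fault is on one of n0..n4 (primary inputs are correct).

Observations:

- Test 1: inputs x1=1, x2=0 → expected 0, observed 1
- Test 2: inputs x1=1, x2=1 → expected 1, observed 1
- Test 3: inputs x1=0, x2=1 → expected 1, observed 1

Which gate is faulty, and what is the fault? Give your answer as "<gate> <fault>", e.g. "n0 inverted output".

Fault-free values for test 1 (x1=1, x2=0): n0=0, n1=1, n2=0, n3=0, n4=0, giving Y=0. Observed 1.
Test 1: faults giving observed 1 are {n2 stuck-at-1, n2 inverted output, n3 stuck-at-1, n3 inverted output, n4 stuck-at-1, n4 inverted output}.
Test 2 (x1=1, x2=1): fault-free n0=1, n1=0, n2=0, n3=1, n4=1 → 1; observed 1. Eliminates n2 stuck-at-1, n2 inverted output, n3 inverted output, n4 inverted output.
Test 3 (x1=0, x2=1): fault-free n0=0, n1=1, n2=1, n3=0, n4=1 → 1; observed 1. Eliminates n3 stuck-at-1.
Only n4 stuck-at-1 is consistent with every test.

n4 stuck-at-1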